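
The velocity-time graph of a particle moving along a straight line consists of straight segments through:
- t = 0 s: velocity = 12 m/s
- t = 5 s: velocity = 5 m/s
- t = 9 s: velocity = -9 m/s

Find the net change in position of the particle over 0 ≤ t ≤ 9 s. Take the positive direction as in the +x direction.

Net displacement equals the area under the velocity-time graph (areas below the axis count negative).
0–5 s: ½(12 + 5)(5) = 42.5 m
5–9 s: ½(5 + -9)(4) = -8 m
Net displacement = 34.5 m

34.5 m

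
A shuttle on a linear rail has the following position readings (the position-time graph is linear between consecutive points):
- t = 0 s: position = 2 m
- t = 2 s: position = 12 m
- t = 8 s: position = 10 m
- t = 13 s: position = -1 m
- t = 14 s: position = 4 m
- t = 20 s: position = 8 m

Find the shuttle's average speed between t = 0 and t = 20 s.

Average speed = (total path length)/(elapsed time); on a piecewise-linear x-t graph the path length is Σ|Δx|.
0–2 s: |Δx| = |12 − 2| = 10 m
2–8 s: |Δx| = |10 − 12| = 2 m
8–13 s: |Δx| = |-1 − 10| = 11 m
13–14 s: |Δx| = |4 − -1| = 5 m
14–20 s: |Δx| = |8 − 4| = 4 m
Total path = 32 m; average speed = 32/20 = 1.6 m/s.

1.6 m/s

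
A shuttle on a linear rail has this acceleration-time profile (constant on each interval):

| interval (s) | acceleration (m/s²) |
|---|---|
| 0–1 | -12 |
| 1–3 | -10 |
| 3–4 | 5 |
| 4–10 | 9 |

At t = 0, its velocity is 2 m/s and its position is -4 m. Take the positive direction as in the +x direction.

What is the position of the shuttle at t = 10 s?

On each constant-a segment, Δv = aΔt and Δx = v₀Δt + ½aΔt²; chain segment to segment.
0–1 s: v starts 2 m/s; Δx = 2·1 + ½·-12·1² = -4 m; v ends -10 m/s.
1–3 s: v starts -10 m/s; Δx = -10·2 + ½·-10·2² = -40 m; v ends -30 m/s.
3–4 s: v starts -30 m/s; Δx = -30·1 + ½·5·1² = -27.5 m; v ends -25 m/s.
4–10 s: v starts -25 m/s; Δx = -25·6 + ½·9·6² = 12 m; v ends 29 m/s.
x(10) = -4 + Σ Δx = -63.5 m.

-63.5 m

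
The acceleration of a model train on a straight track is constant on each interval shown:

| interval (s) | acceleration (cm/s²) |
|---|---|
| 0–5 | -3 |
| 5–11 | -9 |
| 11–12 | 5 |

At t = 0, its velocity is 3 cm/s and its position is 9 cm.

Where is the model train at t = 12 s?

-311 cm

On each constant-a segment, Δv = aΔt and Δx = v₀Δt + ½aΔt²; chain segment to segment.
0–5 s: v starts 3 cm/s; Δx = 3·5 + ½·-3·5² = -22.5 cm; v ends -12 cm/s.
5–11 s: v starts -12 cm/s; Δx = -12·6 + ½·-9·6² = -234 cm; v ends -66 cm/s.
11–12 s: v starts -66 cm/s; Δx = -66·1 + ½·5·1² = -63.5 cm; v ends -61 cm/s.
x(12) = 9 + Σ Δx = -311 cm.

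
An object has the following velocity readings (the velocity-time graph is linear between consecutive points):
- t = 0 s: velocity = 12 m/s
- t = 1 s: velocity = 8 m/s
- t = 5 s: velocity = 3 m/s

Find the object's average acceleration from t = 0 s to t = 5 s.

Average acceleration = Δv/Δt = (3 − 12)/(5 − 0) = -1.8 m/s².

-1.8 m/s²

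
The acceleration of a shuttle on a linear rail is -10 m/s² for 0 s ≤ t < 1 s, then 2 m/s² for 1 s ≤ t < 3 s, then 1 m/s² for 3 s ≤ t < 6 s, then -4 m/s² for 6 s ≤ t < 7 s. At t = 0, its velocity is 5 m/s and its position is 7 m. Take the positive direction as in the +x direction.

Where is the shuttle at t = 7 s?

2.5 m

On each constant-a segment, Δv = aΔt and Δx = v₀Δt + ½aΔt²; chain segment to segment.
0–1 s: v starts 5 m/s; Δx = 5·1 + ½·-10·1² = 0 m; v ends -5 m/s.
1–3 s: v starts -5 m/s; Δx = -5·2 + ½·2·2² = -6 m; v ends -1 m/s.
3–6 s: v starts -1 m/s; Δx = -1·3 + ½·1·3² = 1.5 m; v ends 2 m/s.
6–7 s: v starts 2 m/s; Δx = 2·1 + ½·-4·1² = 0 m; v ends -2 m/s.
x(7) = 7 + Σ Δx = 2.5 m.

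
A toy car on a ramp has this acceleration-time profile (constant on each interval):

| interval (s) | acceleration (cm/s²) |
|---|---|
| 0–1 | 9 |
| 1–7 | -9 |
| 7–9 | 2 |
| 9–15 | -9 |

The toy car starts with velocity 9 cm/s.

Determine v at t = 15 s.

Δv equals the area under the a-t graph; then v = v₀ + Δv.
0–1 s: 9 × 1 = 9 cm/s
1–7 s: -9 × 6 = -54 cm/s
7–9 s: 2 × 2 = 4 cm/s
9–15 s: -9 × 6 = -54 cm/s
Δv = -95 cm/s, so v(15) = 9 + (-95) = -86 cm/s.

-86 cm/s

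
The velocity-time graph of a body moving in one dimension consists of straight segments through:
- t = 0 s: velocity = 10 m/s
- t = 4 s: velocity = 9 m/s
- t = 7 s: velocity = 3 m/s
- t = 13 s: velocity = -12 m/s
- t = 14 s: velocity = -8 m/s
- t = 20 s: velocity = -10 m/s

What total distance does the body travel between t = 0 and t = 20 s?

150.6 m

Distance (not displacement) is the total path length: add the absolute areas under v-t.
0–4 s: |½(10 + 9)(4)| = 38 m
4–7 s: |½(9 + 3)(3)| = 18 m
7–13 s: v = 0 at t = 8.2 s; triangle areas 1.8 + 28.8 = 30.6 m
13–14 s: |½(-12 + -8)(1)| = 10 m
14–20 s: |½(-8 + -10)(6)| = 54 m
Total distance = 150.6 m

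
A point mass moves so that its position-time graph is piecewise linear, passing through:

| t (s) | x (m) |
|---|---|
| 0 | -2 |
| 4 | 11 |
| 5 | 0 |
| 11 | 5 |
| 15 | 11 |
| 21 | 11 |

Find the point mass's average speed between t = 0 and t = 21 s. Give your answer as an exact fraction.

5/3 m/s

Average speed = (total path length)/(elapsed time); on a piecewise-linear x-t graph the path length is Σ|Δx|.
0–4 s: |Δx| = |11 − -2| = 13 m
4–5 s: |Δx| = |0 − 11| = 11 m
5–11 s: |Δx| = |5 − 0| = 5 m
11–15 s: |Δx| = |11 − 5| = 6 m
15–21 s: |Δx| = |11 − 11| = 0 m
Total path = 35 m; average speed = 35/21 = 5/3 m/s.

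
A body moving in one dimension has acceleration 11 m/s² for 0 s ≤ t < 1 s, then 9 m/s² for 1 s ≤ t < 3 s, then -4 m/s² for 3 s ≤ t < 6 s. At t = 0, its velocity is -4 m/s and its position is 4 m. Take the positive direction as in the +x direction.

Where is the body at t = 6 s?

94.5 m

On each constant-a segment, Δv = aΔt and Δx = v₀Δt + ½aΔt²; chain segment to segment.
0–1 s: v starts -4 m/s; Δx = -4·1 + ½·11·1² = 1.5 m; v ends 7 m/s.
1–3 s: v starts 7 m/s; Δx = 7·2 + ½·9·2² = 32 m; v ends 25 m/s.
3–6 s: v starts 25 m/s; Δx = 25·3 + ½·-4·3² = 57 m; v ends 13 m/s.
x(6) = 4 + Σ Δx = 94.5 m.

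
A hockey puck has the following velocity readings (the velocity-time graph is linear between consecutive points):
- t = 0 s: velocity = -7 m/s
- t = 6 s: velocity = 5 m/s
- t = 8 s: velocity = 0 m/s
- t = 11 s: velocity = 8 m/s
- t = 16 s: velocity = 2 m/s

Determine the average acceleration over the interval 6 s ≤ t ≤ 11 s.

0.6 m/s²

Average acceleration = Δv/Δt = (8 − 5)/(11 − 6) = 0.6 m/s².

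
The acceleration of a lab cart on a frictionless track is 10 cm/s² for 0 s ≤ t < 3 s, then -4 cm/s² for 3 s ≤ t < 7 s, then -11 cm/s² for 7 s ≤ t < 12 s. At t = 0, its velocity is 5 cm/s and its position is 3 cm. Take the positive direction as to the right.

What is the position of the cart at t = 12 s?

128.5 cm

On each constant-a segment, Δv = aΔt and Δx = v₀Δt + ½aΔt²; chain segment to segment.
0–3 s: v starts 5 cm/s; Δx = 5·3 + ½·10·3² = 60 cm; v ends 35 cm/s.
3–7 s: v starts 35 cm/s; Δx = 35·4 + ½·-4·4² = 108 cm; v ends 19 cm/s.
7–12 s: v starts 19 cm/s; Δx = 19·5 + ½·-11·5² = -42.5 cm; v ends -36 cm/s.
x(12) = 3 + Σ Δx = 128.5 cm.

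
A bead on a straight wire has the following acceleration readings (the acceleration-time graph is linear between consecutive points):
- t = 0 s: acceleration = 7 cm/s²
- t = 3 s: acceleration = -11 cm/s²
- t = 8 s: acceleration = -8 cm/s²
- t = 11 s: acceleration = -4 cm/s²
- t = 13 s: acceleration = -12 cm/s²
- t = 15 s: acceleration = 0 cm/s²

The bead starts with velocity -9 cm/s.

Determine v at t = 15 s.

Δv equals the area under the a-t graph; then v = v₀ + Δv.
0–3 s: ½(7 + -11)(3) = -6 cm/s
3–8 s: ½(-11 + -8)(5) = -47.5 cm/s
8–11 s: ½(-8 + -4)(3) = -18 cm/s
11–13 s: ½(-4 + -12)(2) = -16 cm/s
13–15 s: ½(-12 + 0)(2) = -12 cm/s
Δv = -99.5 cm/s, so v(15) = -9 + (-99.5) = -108.5 cm/s.

-108.5 cm/s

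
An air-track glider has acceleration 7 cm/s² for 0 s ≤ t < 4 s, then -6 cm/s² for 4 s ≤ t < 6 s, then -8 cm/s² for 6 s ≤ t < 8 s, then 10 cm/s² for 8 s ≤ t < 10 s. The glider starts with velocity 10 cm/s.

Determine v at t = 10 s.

Δv equals the area under the a-t graph; then v = v₀ + Δv.
0–4 s: 7 × 4 = 28 cm/s
4–6 s: -6 × 2 = -12 cm/s
6–8 s: -8 × 2 = -16 cm/s
8–10 s: 10 × 2 = 20 cm/s
Δv = 20 cm/s, so v(10) = 10 + (20) = 30 cm/s.

30 cm/s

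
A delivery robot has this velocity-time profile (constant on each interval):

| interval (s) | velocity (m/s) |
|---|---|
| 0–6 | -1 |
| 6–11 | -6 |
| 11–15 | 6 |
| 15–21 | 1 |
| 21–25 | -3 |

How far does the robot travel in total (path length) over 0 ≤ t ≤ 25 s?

Total distance travelled is ∫|v| dt — sum the magnitudes of each area piece.
0–6 s: |-1| × 6 = 6 m
6–11 s: |-6| × 5 = 30 m
11–15 s: |6| × 4 = 24 m
15–21 s: |1| × 6 = 6 m
21–25 s: |-3| × 4 = 12 m
Total distance = 78 m

78 m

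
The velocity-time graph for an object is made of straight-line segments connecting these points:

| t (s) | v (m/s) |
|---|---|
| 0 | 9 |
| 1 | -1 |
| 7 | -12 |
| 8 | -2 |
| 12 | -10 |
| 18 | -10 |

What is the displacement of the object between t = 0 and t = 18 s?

-126 m

Displacement is the signed area under the v-t curve.
0–1 s: ½(9 + -1)(1) = 4 m
1–7 s: ½(-1 + -12)(6) = -39 m
7–8 s: ½(-12 + -2)(1) = -7 m
8–12 s: ½(-2 + -10)(4) = -24 m
12–18 s: -10 × 6 = -60 m
Net displacement = -126 m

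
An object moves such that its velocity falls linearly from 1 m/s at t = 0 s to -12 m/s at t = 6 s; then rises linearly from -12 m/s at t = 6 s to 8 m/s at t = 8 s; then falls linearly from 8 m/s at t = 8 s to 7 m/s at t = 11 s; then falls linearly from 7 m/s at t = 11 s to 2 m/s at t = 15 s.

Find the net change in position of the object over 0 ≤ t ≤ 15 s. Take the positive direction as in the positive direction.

3.5 m

Net displacement equals the area under the velocity-time graph (areas below the axis count negative).
0–6 s: ½(1 + -12)(6) = -33 m
6–8 s: ½(-12 + 8)(2) = -4 m
8–11 s: ½(8 + 7)(3) = 22.5 m
11–15 s: ½(7 + 2)(4) = 18 m
Net displacement = 3.5 m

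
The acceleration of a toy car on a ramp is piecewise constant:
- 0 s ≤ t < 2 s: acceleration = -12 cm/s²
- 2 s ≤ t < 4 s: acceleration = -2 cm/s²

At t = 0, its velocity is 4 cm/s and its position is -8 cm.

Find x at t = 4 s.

On each constant-a segment, Δv = aΔt and Δx = v₀Δt + ½aΔt²; chain segment to segment.
0–2 s: v starts 4 cm/s; Δx = 4·2 + ½·-12·2² = -16 cm; v ends -20 cm/s.
2–4 s: v starts -20 cm/s; Δx = -20·2 + ½·-2·2² = -44 cm; v ends -24 cm/s.
x(4) = -8 + Σ Δx = -68 cm.

-68 cm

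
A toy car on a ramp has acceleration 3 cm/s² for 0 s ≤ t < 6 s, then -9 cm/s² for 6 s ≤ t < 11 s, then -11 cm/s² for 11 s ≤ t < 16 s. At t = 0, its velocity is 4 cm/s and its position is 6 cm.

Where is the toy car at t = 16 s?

On each constant-a segment, Δv = aΔt and Δx = v₀Δt + ½aΔt²; chain segment to segment.
0–6 s: v starts 4 cm/s; Δx = 4·6 + ½·3·6² = 78 cm; v ends 22 cm/s.
6–11 s: v starts 22 cm/s; Δx = 22·5 + ½·-9·5² = -2.5 cm; v ends -23 cm/s.
11–16 s: v starts -23 cm/s; Δx = -23·5 + ½·-11·5² = -252.5 cm; v ends -78 cm/s.
x(16) = 6 + Σ Δx = -171 cm.

-171 cm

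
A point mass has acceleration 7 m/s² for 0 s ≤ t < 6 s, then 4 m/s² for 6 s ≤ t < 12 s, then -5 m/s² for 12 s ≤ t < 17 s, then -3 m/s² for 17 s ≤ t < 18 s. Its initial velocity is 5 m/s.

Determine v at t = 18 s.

43 m/s

Δv equals the area under the a-t graph; then v = v₀ + Δv.
0–6 s: 7 × 6 = 42 m/s
6–12 s: 4 × 6 = 24 m/s
12–17 s: -5 × 5 = -25 m/s
17–18 s: -3 × 1 = -3 m/s
Δv = 38 m/s, so v(18) = 5 + (38) = 43 m/s.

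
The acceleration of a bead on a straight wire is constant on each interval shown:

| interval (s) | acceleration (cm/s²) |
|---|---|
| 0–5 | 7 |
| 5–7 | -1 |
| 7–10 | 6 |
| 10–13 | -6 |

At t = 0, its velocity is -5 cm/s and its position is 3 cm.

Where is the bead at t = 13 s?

345.5 cm

On each constant-a segment, Δv = aΔt and Δx = v₀Δt + ½aΔt²; chain segment to segment.
0–5 s: v starts -5 cm/s; Δx = -5·5 + ½·7·5² = 62.5 cm; v ends 30 cm/s.
5–7 s: v starts 30 cm/s; Δx = 30·2 + ½·-1·2² = 58 cm; v ends 28 cm/s.
7–10 s: v starts 28 cm/s; Δx = 28·3 + ½·6·3² = 111 cm; v ends 46 cm/s.
10–13 s: v starts 46 cm/s; Δx = 46·3 + ½·-6·3² = 111 cm; v ends 28 cm/s.
x(13) = 3 + Σ Δx = 345.5 cm.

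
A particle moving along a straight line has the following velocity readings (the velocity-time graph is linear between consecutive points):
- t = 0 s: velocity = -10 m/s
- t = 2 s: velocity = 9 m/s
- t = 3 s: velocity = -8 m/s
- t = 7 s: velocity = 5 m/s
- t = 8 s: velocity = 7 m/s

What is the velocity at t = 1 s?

On 0–2 s the graph is linear from -10 to 9 m/s: v(1) = -10 + (9 − -10)·(1 − 0)/(2 − 0) = -0.5 m/s.

-0.5 m/s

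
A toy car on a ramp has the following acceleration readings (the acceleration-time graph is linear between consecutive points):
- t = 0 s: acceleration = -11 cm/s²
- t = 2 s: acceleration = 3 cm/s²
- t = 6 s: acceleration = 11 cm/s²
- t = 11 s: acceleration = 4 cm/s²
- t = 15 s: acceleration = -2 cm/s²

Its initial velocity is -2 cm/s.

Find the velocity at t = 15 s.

Δv equals the area under the a-t graph; then v = v₀ + Δv.
0–2 s: ½(-11 + 3)(2) = -8 cm/s
2–6 s: ½(3 + 11)(4) = 28 cm/s
6–11 s: ½(11 + 4)(5) = 37.5 cm/s
11–15 s: ½(4 + -2)(4) = 4 cm/s
Δv = 61.5 cm/s, so v(15) = -2 + (61.5) = 59.5 cm/s.

59.5 cm/s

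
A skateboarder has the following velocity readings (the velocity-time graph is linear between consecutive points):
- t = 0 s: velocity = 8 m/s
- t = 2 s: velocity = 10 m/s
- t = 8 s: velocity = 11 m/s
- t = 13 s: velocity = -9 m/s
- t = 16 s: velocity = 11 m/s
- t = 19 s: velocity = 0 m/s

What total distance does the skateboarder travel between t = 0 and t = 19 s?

137.9 m

Total distance travelled is ∫|v| dt — sum the magnitudes of each area piece.
0–2 s: |½(8 + 10)(2)| = 18 m
2–8 s: |½(10 + 11)(6)| = 63 m
8–13 s: v = 0 at t = 10.75 s; triangle areas 15.125 + 10.125 = 25.25 m
13–16 s: v = 0 at t = 14.35 s; triangle areas 6.075 + 9.075 = 15.15 m
16–19 s: |½(11 + 0)(3)| = 16.5 m
Total distance = 137.9 m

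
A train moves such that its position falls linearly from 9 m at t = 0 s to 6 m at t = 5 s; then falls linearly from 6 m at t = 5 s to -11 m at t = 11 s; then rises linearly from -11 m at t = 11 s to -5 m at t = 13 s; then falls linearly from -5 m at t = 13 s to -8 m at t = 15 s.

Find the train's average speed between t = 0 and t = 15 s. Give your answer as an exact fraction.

29/15 m/s

Average speed = (total path length)/(elapsed time); on a piecewise-linear x-t graph the path length is Σ|Δx|.
0–5 s: |Δx| = |6 − 9| = 3 m
5–11 s: |Δx| = |-11 − 6| = 17 m
11–13 s: |Δx| = |-5 − -11| = 6 m
13–15 s: |Δx| = |-8 − -5| = 3 m
Total path = 29 m; average speed = 29/15 = 29/15 m/s.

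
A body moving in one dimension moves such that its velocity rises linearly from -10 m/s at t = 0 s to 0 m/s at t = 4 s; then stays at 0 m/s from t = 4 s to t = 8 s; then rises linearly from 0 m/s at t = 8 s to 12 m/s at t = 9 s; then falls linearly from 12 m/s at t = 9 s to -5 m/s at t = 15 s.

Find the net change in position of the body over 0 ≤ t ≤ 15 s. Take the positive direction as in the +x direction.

7 m

Displacement is the signed area under the v-t curve.
0–4 s: ½(-10 + 0)(4) = -20 m
4–8 s: 0 × 4 = 0 m
8–9 s: ½(0 + 12)(1) = 6 m
9–15 s: ½(12 + -5)(6) = 21 m
Net displacement = 7 m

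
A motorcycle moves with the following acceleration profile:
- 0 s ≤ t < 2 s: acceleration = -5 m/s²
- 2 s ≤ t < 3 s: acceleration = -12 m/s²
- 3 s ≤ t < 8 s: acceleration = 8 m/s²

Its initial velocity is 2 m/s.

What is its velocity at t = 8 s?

Δv equals the area under the a-t graph; then v = v₀ + Δv.
0–2 s: -5 × 2 = -10 m/s
2–3 s: -12 × 1 = -12 m/s
3–8 s: 8 × 5 = 40 m/s
Δv = 18 m/s, so v(8) = 2 + (18) = 20 m/s.

20 m/s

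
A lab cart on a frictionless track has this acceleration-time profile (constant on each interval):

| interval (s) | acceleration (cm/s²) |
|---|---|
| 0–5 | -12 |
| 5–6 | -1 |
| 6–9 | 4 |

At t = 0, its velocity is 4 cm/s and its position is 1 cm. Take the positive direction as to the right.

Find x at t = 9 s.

On each constant-a segment, Δv = aΔt and Δx = v₀Δt + ½aΔt²; chain segment to segment.
0–5 s: v starts 4 cm/s; Δx = 4·5 + ½·-12·5² = -130 cm; v ends -56 cm/s.
5–6 s: v starts -56 cm/s; Δx = -56·1 + ½·-1·1² = -56.5 cm; v ends -57 cm/s.
6–9 s: v starts -57 cm/s; Δx = -57·3 + ½·4·3² = -153 cm; v ends -45 cm/s.
x(9) = 1 + Σ Δx = -338.5 cm.

-338.5 cm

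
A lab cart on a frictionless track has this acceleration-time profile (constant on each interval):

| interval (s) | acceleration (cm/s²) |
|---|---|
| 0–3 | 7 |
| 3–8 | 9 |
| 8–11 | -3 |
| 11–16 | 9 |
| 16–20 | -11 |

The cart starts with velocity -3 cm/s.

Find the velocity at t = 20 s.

Δv equals the area under the a-t graph; then v = v₀ + Δv.
0–3 s: 7 × 3 = 21 cm/s
3–8 s: 9 × 5 = 45 cm/s
8–11 s: -3 × 3 = -9 cm/s
11–16 s: 9 × 5 = 45 cm/s
16–20 s: -11 × 4 = -44 cm/s
Δv = 58 cm/s, so v(20) = -3 + (58) = 55 cm/s.

55 cm/s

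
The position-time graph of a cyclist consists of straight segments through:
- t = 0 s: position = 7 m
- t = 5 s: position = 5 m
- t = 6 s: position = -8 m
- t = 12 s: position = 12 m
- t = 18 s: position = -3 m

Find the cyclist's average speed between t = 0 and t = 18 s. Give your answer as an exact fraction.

Average speed = (total path length)/(elapsed time); on a piecewise-linear x-t graph the path length is Σ|Δx|.
0–5 s: |Δx| = |5 − 7| = 2 m
5–6 s: |Δx| = |-8 − 5| = 13 m
6–12 s: |Δx| = |12 − -8| = 20 m
12–18 s: |Δx| = |-3 − 12| = 15 m
Total path = 50 m; average speed = 50/18 = 25/9 m/s.

25/9 m/s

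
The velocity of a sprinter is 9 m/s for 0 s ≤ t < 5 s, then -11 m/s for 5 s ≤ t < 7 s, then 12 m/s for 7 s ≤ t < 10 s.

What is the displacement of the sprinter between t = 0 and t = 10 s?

Net displacement equals the area under the velocity-time graph (areas below the axis count negative).
0–5 s: 9 × 5 = 45 m
5–7 s: -11 × 2 = -22 m
7–10 s: 12 × 3 = 36 m
Net displacement = 59 m

59 m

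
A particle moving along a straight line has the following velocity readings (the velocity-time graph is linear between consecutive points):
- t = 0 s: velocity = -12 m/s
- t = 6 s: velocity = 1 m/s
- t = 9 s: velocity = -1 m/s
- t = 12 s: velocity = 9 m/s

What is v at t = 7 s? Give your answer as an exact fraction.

On 6–9 s the graph is linear from 1 to -1 m/s: v(7) = 1 + (-1 − 1)·(7 − 6)/(9 − 6) = 1/3 m/s.

1/3 m/s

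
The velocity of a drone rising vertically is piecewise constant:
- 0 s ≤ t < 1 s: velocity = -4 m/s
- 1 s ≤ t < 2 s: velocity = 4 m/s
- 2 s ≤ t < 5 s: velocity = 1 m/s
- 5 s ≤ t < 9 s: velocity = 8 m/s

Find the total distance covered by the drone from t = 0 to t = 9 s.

Distance (not displacement) is the total path length: add the absolute areas under v-t.
0–1 s: |-4| × 1 = 4 m
1–2 s: |4| × 1 = 4 m
2–5 s: |1| × 3 = 3 m
5–9 s: |8| × 4 = 32 m
Total distance = 43 m

43 m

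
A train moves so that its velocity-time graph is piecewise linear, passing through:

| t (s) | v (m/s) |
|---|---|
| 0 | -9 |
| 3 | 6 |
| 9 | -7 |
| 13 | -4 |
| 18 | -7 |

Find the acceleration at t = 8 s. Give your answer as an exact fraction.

Acceleration is the slope of the v-t graph on 3–9 s: (-7 − 6)/(9 − 3) = -13/6 m/s².

-13/6 m/s²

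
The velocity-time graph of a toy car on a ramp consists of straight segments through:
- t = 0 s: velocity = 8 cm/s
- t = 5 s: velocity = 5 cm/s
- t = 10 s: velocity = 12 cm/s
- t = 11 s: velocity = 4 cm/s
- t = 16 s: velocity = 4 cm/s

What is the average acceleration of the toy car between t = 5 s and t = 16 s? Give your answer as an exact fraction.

Average acceleration = Δv/Δt = (4 − 5)/(16 − 5) = -1/11 cm/s².

-1/11 cm/s²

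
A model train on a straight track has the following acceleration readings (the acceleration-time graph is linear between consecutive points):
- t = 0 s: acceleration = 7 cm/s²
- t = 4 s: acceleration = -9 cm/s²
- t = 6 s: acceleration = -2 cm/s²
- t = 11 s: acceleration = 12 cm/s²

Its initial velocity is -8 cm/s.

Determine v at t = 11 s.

Δv equals the area under the a-t graph; then v = v₀ + Δv.
0–4 s: ½(7 + -9)(4) = -4 cm/s
4–6 s: ½(-9 + -2)(2) = -11 cm/s
6–11 s: ½(-2 + 12)(5) = 25 cm/s
Δv = 10 cm/s, so v(11) = -8 + (10) = 2 cm/s.

2 cm/s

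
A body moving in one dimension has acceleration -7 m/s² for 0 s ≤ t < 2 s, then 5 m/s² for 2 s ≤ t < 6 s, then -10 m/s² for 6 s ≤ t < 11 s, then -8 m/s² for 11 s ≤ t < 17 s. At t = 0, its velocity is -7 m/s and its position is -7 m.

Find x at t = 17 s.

-659 m

On each constant-a segment, Δv = aΔt and Δx = v₀Δt + ½aΔt²; chain segment to segment.
0–2 s: v starts -7 m/s; Δx = -7·2 + ½·-7·2² = -28 m; v ends -21 m/s.
2–6 s: v starts -21 m/s; Δx = -21·4 + ½·5·4² = -44 m; v ends -1 m/s.
6–11 s: v starts -1 m/s; Δx = -1·5 + ½·-10·5² = -130 m; v ends -51 m/s.
11–17 s: v starts -51 m/s; Δx = -51·6 + ½·-8·6² = -450 m; v ends -99 m/s.
x(17) = -7 + Σ Δx = -659 m.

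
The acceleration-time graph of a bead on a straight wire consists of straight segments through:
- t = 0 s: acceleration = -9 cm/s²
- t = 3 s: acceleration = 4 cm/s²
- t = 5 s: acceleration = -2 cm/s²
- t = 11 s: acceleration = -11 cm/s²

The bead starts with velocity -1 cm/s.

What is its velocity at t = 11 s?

Δv equals the area under the a-t graph; then v = v₀ + Δv.
0–3 s: ½(-9 + 4)(3) = -7.5 cm/s
3–5 s: ½(4 + -2)(2) = 2 cm/s
5–11 s: ½(-2 + -11)(6) = -39 cm/s
Δv = -44.5 cm/s, so v(11) = -1 + (-44.5) = -45.5 cm/s.

-45.5 cm/s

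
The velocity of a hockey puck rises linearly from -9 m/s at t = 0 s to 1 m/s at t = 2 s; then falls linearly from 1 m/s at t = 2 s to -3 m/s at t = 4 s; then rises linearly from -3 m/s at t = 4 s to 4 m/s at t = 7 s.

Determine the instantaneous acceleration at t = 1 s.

5 m/s²

Acceleration is the slope of the v-t graph on 0–2 s: (1 − -9)/(2 − 0) = 5 m/s².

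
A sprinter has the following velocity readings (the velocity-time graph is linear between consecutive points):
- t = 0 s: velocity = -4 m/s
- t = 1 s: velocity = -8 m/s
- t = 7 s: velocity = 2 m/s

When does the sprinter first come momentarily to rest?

t = 5.8 s

v changes sign on 1–7 s (from -8 to 2); the graph is linear there, so v = 0 at t = 1 + (8)·(7 − 1)/(2 − -8) = 5.8 s.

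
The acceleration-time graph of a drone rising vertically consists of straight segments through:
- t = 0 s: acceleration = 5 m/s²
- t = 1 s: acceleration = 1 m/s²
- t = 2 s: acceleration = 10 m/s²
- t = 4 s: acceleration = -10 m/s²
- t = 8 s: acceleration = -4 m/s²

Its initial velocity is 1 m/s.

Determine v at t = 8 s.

Δv equals the area under the a-t graph; then v = v₀ + Δv.
0–1 s: ½(5 + 1)(1) = 3 m/s
1–2 s: ½(1 + 10)(1) = 5.5 m/s
2–4 s: ½(10 + -10)(2) = 0 m/s
4–8 s: ½(-10 + -4)(4) = -28 m/s
Δv = -19.5 m/s, so v(8) = 1 + (-19.5) = -18.5 m/s.

-18.5 m/s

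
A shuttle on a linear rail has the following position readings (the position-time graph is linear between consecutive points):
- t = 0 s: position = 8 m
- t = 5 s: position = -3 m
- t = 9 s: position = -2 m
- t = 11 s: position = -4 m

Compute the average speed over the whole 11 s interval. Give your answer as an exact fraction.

Average speed = (total path length)/(elapsed time); on a piecewise-linear x-t graph the path length is Σ|Δx|.
0–5 s: |Δx| = |-3 − 8| = 11 m
5–9 s: |Δx| = |-2 − -3| = 1 m
9–11 s: |Δx| = |-4 − -2| = 2 m
Total path = 14 m; average speed = 14/11 = 14/11 m/s.

14/11 m/s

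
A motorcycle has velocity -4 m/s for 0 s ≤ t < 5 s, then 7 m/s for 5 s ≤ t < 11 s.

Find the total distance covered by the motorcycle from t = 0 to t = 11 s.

Total distance travelled is ∫|v| dt — sum the magnitudes of each area piece.
0–5 s: |-4| × 5 = 20 m
5–11 s: |7| × 6 = 42 m
Total distance = 62 m

62 m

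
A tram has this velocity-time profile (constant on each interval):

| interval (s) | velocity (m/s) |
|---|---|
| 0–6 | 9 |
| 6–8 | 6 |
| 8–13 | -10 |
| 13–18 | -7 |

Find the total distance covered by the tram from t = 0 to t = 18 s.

Total distance travelled is ∫|v| dt — sum the magnitudes of each area piece.
0–6 s: |9| × 6 = 54 m
6–8 s: |6| × 2 = 12 m
8–13 s: |-10| × 5 = 50 m
13–18 s: |-7| × 5 = 35 m
Total distance = 151 m

151 m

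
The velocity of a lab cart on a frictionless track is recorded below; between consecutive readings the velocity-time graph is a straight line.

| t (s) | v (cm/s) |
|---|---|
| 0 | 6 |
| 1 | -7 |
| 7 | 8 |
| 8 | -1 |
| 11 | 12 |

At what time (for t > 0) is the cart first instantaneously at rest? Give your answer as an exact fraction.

v changes sign on 0–1 s (from 6 to -7); the graph is linear there, so v = 0 at t = 0 + (-6)·(1 − 0)/(-7 − 6) = 6/13 s.

t = 6/13 s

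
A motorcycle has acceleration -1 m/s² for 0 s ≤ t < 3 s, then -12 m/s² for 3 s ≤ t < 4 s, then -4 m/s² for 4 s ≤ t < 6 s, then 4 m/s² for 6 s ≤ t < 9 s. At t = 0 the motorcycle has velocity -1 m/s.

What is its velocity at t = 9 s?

Δv equals the area under the a-t graph; then v = v₀ + Δv.
0–3 s: -1 × 3 = -3 m/s
3–4 s: -12 × 1 = -12 m/s
4–6 s: -4 × 2 = -8 m/s
6–9 s: 4 × 3 = 12 m/s
Δv = -11 m/s, so v(9) = -1 + (-11) = -12 m/s.

-12 m/s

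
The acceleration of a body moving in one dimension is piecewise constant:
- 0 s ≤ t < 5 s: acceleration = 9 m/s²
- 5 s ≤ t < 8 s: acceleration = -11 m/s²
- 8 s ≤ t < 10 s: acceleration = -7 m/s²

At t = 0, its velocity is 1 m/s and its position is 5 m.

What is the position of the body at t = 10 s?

On each constant-a segment, Δv = aΔt and Δx = v₀Δt + ½aΔt²; chain segment to segment.
0–5 s: v starts 1 m/s; Δx = 1·5 + ½·9·5² = 117.5 m; v ends 46 m/s.
5–8 s: v starts 46 m/s; Δx = 46·3 + ½·-11·3² = 88.5 m; v ends 13 m/s.
8–10 s: v starts 13 m/s; Δx = 13·2 + ½·-7·2² = 12 m; v ends -1 m/s.
x(10) = 5 + Σ Δx = 223 m.

223 m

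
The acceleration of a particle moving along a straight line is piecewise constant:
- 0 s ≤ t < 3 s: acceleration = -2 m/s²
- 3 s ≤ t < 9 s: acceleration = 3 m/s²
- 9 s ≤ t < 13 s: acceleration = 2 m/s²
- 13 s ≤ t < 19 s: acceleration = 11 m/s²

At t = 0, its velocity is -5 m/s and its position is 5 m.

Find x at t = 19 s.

301 m

On each constant-a segment, Δv = aΔt and Δx = v₀Δt + ½aΔt²; chain segment to segment.
0–3 s: v starts -5 m/s; Δx = -5·3 + ½·-2·3² = -24 m; v ends -11 m/s.
3–9 s: v starts -11 m/s; Δx = -11·6 + ½·3·6² = -12 m; v ends 7 m/s.
9–13 s: v starts 7 m/s; Δx = 7·4 + ½·2·4² = 44 m; v ends 15 m/s.
13–19 s: v starts 15 m/s; Δx = 15·6 + ½·11·6² = 288 m; v ends 81 m/s.
x(19) = 5 + Σ Δx = 301 m.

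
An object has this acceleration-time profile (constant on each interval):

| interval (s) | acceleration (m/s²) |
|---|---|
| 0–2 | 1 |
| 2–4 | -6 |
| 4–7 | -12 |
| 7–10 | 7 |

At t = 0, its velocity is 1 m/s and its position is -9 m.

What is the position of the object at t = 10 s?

-195.5 m

On each constant-a segment, Δv = aΔt and Δx = v₀Δt + ½aΔt²; chain segment to segment.
0–2 s: v starts 1 m/s; Δx = 1·2 + ½·1·2² = 4 m; v ends 3 m/s.
2–4 s: v starts 3 m/s; Δx = 3·2 + ½·-6·2² = -6 m; v ends -9 m/s.
4–7 s: v starts -9 m/s; Δx = -9·3 + ½·-12·3² = -81 m; v ends -45 m/s.
7–10 s: v starts -45 m/s; Δx = -45·3 + ½·7·3² = -103.5 m; v ends -24 m/s.
x(10) = -9 + Σ Δx = -195.5 m.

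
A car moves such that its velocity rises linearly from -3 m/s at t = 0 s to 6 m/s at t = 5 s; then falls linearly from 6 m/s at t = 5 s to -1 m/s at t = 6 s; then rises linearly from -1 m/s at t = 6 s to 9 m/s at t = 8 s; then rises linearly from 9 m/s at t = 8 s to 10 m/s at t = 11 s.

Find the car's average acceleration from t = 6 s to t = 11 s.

2.2 m/s²

Average acceleration = Δv/Δt = (10 − -1)/(11 − 6) = 2.2 m/s².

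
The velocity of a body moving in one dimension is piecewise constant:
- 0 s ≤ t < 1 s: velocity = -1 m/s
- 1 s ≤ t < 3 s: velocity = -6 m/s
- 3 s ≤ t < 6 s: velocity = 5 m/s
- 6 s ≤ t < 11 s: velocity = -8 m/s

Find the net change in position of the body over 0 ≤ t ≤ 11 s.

Displacement is the signed area under the v-t curve.
0–1 s: -1 × 1 = -1 m
1–3 s: -6 × 2 = -12 m
3–6 s: 5 × 3 = 15 m
6–11 s: -8 × 5 = -40 m
Net displacement = -38 m

-38 m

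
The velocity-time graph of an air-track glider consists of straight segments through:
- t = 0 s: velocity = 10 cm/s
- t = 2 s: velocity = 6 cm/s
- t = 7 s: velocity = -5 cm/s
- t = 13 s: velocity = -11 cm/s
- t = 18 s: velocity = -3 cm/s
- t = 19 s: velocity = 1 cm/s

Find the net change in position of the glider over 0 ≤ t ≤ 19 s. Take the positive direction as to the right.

-65.5 cm

Displacement is the signed area under the v-t curve.
0–2 s: ½(10 + 6)(2) = 16 cm
2–7 s: ½(6 + -5)(5) = 2.5 cm
7–13 s: ½(-5 + -11)(6) = -48 cm
13–18 s: ½(-11 + -3)(5) = -35 cm
18–19 s: ½(-3 + 1)(1) = -1 cm
Net displacement = -65.5 cm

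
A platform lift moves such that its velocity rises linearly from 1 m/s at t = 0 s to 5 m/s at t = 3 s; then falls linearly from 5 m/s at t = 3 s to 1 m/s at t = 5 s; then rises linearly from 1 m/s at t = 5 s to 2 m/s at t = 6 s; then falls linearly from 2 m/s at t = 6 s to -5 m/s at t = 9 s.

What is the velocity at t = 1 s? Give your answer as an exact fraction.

7/3 m/s

On 0–3 s the graph is linear from 1 to 5 m/s: v(1) = 1 + (5 − 1)·(1 − 0)/(3 − 0) = 7/3 m/s.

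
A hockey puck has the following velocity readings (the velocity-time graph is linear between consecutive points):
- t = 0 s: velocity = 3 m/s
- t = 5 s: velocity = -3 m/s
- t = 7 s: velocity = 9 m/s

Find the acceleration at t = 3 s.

Acceleration is the slope of the v-t graph on 0–5 s: (-3 − 3)/(5 − 0) = -1.2 m/s².

-1.2 m/s²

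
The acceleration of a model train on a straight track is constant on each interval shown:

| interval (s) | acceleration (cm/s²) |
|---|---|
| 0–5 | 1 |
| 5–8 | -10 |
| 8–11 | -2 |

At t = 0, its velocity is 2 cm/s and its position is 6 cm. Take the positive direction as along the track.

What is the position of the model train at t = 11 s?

-73.5 cm

On each constant-a segment, Δv = aΔt and Δx = v₀Δt + ½aΔt²; chain segment to segment.
0–5 s: v starts 2 cm/s; Δx = 2·5 + ½·1·5² = 22.5 cm; v ends 7 cm/s.
5–8 s: v starts 7 cm/s; Δx = 7·3 + ½·-10·3² = -24 cm; v ends -23 cm/s.
8–11 s: v starts -23 cm/s; Δx = -23·3 + ½·-2·3² = -78 cm; v ends -29 cm/s.
x(11) = 6 + Σ Δx = -73.5 cm.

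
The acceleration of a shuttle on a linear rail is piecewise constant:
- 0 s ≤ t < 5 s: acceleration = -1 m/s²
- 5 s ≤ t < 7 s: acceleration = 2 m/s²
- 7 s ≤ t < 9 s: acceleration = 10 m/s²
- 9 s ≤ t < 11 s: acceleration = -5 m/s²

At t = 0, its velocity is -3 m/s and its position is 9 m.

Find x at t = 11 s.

On each constant-a segment, Δv = aΔt and Δx = v₀Δt + ½aΔt²; chain segment to segment.
0–5 s: v starts -3 m/s; Δx = -3·5 + ½·-1·5² = -27.5 m; v ends -8 m/s.
5–7 s: v starts -8 m/s; Δx = -8·2 + ½·2·2² = -12 m; v ends -4 m/s.
7–9 s: v starts -4 m/s; Δx = -4·2 + ½·10·2² = 12 m; v ends 16 m/s.
9–11 s: v starts 16 m/s; Δx = 16·2 + ½·-5·2² = 22 m; v ends 6 m/s.
x(11) = 9 + Σ Δx = 3.5 m.

3.5 m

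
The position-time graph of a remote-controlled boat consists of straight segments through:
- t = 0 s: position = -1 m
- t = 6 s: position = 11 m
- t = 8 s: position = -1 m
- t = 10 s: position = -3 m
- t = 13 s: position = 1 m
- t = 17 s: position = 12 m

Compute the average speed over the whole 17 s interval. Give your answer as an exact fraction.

41/17 m/s

Average speed = (total path length)/(elapsed time); on a piecewise-linear x-t graph the path length is Σ|Δx|.
0–6 s: |Δx| = |11 − -1| = 12 m
6–8 s: |Δx| = |-1 − 11| = 12 m
8–10 s: |Δx| = |-3 − -1| = 2 m
10–13 s: |Δx| = |1 − -3| = 4 m
13–17 s: |Δx| = |12 − 1| = 11 m
Total path = 41 m; average speed = 41/17 = 41/17 m/s.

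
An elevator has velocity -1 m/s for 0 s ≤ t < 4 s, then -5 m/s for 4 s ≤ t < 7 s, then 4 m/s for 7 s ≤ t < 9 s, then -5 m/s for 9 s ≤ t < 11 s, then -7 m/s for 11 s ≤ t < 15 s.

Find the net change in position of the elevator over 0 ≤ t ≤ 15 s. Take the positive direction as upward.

-49 m

Net displacement equals the area under the velocity-time graph (areas below the axis count negative).
0–4 s: -1 × 4 = -4 m
4–7 s: -5 × 3 = -15 m
7–9 s: 4 × 2 = 8 m
9–11 s: -5 × 2 = -10 m
11–15 s: -7 × 4 = -28 m
Net displacement = -49 m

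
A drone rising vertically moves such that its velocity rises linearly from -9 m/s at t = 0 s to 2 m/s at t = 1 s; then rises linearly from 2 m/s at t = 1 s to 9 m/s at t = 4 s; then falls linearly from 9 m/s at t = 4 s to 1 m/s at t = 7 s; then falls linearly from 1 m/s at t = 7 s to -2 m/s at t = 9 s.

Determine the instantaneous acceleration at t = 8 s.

Acceleration is the slope of the v-t graph on 7–9 s: (-2 − 1)/(9 − 7) = -1.5 m/s².

-1.5 m/s²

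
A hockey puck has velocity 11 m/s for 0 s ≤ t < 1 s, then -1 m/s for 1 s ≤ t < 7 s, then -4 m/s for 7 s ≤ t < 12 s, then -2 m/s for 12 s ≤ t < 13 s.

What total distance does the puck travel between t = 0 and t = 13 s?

Total distance travelled is ∫|v| dt — sum the magnitudes of each area piece.
0–1 s: |11| × 1 = 11 m
1–7 s: |-1| × 6 = 6 m
7–12 s: |-4| × 5 = 20 m
12–13 s: |-2| × 1 = 2 m
Total distance = 39 m

39 m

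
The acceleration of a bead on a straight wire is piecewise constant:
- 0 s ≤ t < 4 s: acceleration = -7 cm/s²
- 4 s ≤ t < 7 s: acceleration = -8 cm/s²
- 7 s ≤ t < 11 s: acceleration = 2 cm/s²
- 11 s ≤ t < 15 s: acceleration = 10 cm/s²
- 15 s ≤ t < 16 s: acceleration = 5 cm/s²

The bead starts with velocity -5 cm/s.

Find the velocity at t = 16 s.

-4 cm/s

Δv equals the area under the a-t graph; then v = v₀ + Δv.
0–4 s: -7 × 4 = -28 cm/s
4–7 s: -8 × 3 = -24 cm/s
7–11 s: 2 × 4 = 8 cm/s
11–15 s: 10 × 4 = 40 cm/s
15–16 s: 5 × 1 = 5 cm/s
Δv = 1 cm/s, so v(16) = -5 + (1) = -4 cm/s.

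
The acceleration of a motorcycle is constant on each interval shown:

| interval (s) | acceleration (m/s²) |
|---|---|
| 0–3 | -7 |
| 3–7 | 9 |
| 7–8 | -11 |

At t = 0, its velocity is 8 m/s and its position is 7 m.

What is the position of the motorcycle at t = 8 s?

37 m

On each constant-a segment, Δv = aΔt and Δx = v₀Δt + ½aΔt²; chain segment to segment.
0–3 s: v starts 8 m/s; Δx = 8·3 + ½·-7·3² = -7.5 m; v ends -13 m/s.
3–7 s: v starts -13 m/s; Δx = -13·4 + ½·9·4² = 20 m; v ends 23 m/s.
7–8 s: v starts 23 m/s; Δx = 23·1 + ½·-11·1² = 17.5 m; v ends 12 m/s.
x(8) = 7 + Σ Δx = 37 m.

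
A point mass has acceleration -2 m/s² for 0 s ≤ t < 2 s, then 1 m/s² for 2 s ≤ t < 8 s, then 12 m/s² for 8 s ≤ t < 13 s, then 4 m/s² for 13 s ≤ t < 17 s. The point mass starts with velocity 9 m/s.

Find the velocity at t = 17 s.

87 m/s

Δv equals the area under the a-t graph; then v = v₀ + Δv.
0–2 s: -2 × 2 = -4 m/s
2–8 s: 1 × 6 = 6 m/s
8–13 s: 12 × 5 = 60 m/s
13–17 s: 4 × 4 = 16 m/s
Δv = 78 m/s, so v(17) = 9 + (78) = 87 m/s.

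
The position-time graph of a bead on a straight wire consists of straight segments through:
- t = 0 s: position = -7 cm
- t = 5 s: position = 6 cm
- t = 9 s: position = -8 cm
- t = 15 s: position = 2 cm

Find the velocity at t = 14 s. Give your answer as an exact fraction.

Velocity is the slope of the x-t graph on 9–15 s: (2 − -8)/(15 − 9) = 5/3 cm/s.

5/3 cm/s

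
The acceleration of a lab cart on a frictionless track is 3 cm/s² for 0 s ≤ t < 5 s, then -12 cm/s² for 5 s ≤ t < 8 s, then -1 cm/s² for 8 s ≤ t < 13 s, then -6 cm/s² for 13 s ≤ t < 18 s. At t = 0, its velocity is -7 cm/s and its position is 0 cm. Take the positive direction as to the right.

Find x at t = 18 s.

On each constant-a segment, Δv = aΔt and Δx = v₀Δt + ½aΔt²; chain segment to segment.
0–5 s: v starts -7 cm/s; Δx = -7·5 + ½·3·5² = 2.5 cm; v ends 8 cm/s.
5–8 s: v starts 8 cm/s; Δx = 8·3 + ½·-12·3² = -30 cm; v ends -28 cm/s.
8–13 s: v starts -28 cm/s; Δx = -28·5 + ½·-1·5² = -152.5 cm; v ends -33 cm/s.
13–18 s: v starts -33 cm/s; Δx = -33·5 + ½·-6·5² = -240 cm; v ends -63 cm/s.
x(18) = 0 + Σ Δx = -420 cm.

-420 cm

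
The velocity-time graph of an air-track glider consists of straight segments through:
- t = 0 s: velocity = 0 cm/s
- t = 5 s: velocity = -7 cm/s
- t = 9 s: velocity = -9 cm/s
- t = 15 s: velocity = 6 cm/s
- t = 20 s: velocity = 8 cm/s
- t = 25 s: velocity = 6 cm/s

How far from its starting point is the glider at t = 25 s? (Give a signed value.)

11.5 cm

Net displacement equals the area under the velocity-time graph (areas below the axis count negative).
0–5 s: ½(0 + -7)(5) = -17.5 cm
5–9 s: ½(-7 + -9)(4) = -32 cm
9–15 s: ½(-9 + 6)(6) = -9 cm
15–20 s: ½(6 + 8)(5) = 35 cm
20–25 s: ½(8 + 6)(5) = 35 cm
Net displacement = 11.5 cm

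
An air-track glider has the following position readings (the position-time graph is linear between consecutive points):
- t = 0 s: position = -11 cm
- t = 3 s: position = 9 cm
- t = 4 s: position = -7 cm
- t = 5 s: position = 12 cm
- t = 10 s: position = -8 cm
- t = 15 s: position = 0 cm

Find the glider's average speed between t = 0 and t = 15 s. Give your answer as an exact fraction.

Average speed = (total path length)/(elapsed time); on a piecewise-linear x-t graph the path length is Σ|Δx|.
0–3 s: |Δx| = |9 − -11| = 20 cm
3–4 s: |Δx| = |-7 − 9| = 16 cm
4–5 s: |Δx| = |12 − -7| = 19 cm
5–10 s: |Δx| = |-8 − 12| = 20 cm
10–15 s: |Δx| = |0 − -8| = 8 cm
Total path = 83 cm; average speed = 83/15 = 83/15 cm/s.

83/15 cm/s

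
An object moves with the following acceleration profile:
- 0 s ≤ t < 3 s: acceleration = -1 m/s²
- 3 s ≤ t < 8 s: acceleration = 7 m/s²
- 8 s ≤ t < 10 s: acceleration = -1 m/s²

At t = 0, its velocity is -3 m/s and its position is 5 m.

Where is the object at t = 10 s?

105 m

On each constant-a segment, Δv = aΔt and Δx = v₀Δt + ½aΔt²; chain segment to segment.
0–3 s: v starts -3 m/s; Δx = -3·3 + ½·-1·3² = -13.5 m; v ends -6 m/s.
3–8 s: v starts -6 m/s; Δx = -6·5 + ½·7·5² = 57.5 m; v ends 29 m/s.
8–10 s: v starts 29 m/s; Δx = 29·2 + ½·-1·2² = 56 m; v ends 27 m/s.
x(10) = 5 + Σ Δx = 105 m.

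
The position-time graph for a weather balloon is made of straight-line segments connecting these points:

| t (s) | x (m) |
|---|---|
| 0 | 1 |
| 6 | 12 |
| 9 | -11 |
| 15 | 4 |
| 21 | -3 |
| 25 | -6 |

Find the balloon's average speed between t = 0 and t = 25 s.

2.36 m/s

Average speed = (total path length)/(elapsed time); on a piecewise-linear x-t graph the path length is Σ|Δx|.
0–6 s: |Δx| = |12 − 1| = 11 m
6–9 s: |Δx| = |-11 − 12| = 23 m
9–15 s: |Δx| = |4 − -11| = 15 m
15–21 s: |Δx| = |-3 − 4| = 7 m
21–25 s: |Δx| = |-6 − -3| = 3 m
Total path = 59 m; average speed = 59/25 = 2.36 m/s.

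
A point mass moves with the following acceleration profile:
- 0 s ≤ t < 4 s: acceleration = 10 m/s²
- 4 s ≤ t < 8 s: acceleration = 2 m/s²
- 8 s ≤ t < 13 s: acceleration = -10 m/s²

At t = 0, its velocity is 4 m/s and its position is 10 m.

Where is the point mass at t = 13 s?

On each constant-a segment, Δv = aΔt and Δx = v₀Δt + ½aΔt²; chain segment to segment.
0–4 s: v starts 4 m/s; Δx = 4·4 + ½·10·4² = 96 m; v ends 44 m/s.
4–8 s: v starts 44 m/s; Δx = 44·4 + ½·2·4² = 192 m; v ends 52 m/s.
8–13 s: v starts 52 m/s; Δx = 52·5 + ½·-10·5² = 135 m; v ends 2 m/s.
x(13) = 10 + Σ Δx = 433 m.

433 m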